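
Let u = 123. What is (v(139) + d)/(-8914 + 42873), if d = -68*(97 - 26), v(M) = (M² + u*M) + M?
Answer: 31729/33959 ≈ 0.93433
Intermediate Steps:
v(M) = M² + 124*M (v(M) = (M² + 123*M) + M = M² + 124*M)
d = -4828 (d = -68*71 = -4828)
(v(139) + d)/(-8914 + 42873) = (139*(124 + 139) - 4828)/(-8914 + 42873) = (139*263 - 4828)/33959 = (36557 - 4828)*(1/33959) = 31729*(1/33959) = 31729/33959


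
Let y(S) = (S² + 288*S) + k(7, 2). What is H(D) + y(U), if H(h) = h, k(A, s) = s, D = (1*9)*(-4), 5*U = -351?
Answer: -383089/25 ≈ -15324.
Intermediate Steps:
U = -351/5 (U = (⅕)*(-351) = -351/5 ≈ -70.200)
D = -36 (D = 9*(-4) = -36)
y(S) = 2 + S² + 288*S (y(S) = (S² + 288*S) + 2 = 2 + S² + 288*S)
H(D) + y(U) = -36 + (2 + (-351/5)² + 288*(-351/5)) = -36 + (2 + 123201/25 - 101088/5) = -36 - 382189/25 = -383089/25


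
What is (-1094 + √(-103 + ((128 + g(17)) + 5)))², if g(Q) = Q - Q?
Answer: (1094 - √30)² ≈ 1.1849e+6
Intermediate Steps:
g(Q) = 0
(-1094 + √(-103 + ((128 + g(17)) + 5)))² = (-1094 + √(-103 + ((128 + 0) + 5)))² = (-1094 + √(-103 + (128 + 5)))² = (-1094 + √(-103 + 133))² = (-1094 + √30)²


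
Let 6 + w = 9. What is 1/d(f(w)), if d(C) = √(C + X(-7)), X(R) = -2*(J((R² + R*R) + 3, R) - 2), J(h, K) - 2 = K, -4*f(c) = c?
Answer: 2*√53/53 ≈ 0.27472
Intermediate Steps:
w = 3 (w = -6 + 9 = 3)
f(c) = -c/4
J(h, K) = 2 + K
X(R) = -2*R (X(R) = -2*((2 + R) - 2) = -2*R)
d(C) = √(14 + C) (d(C) = √(C - 2*(-7)) = √(C + 14) = √(14 + C))
1/d(f(w)) = 1/(√(14 - ¼*3)) = 1/(√(14 - ¾)) = 1/(√(53/4)) = 1/(√53/2) = 2*√53/53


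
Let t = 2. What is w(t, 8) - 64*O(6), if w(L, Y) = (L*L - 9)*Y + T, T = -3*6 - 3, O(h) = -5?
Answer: 259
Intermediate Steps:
T = -21 (T = -18 - 3 = -21)
w(L, Y) = -21 + Y*(-9 + L²) (w(L, Y) = (L*L - 9)*Y - 21 = (L² - 9)*Y - 21 = (-9 + L²)*Y - 21 = Y*(-9 + L²) - 21 = -21 + Y*(-9 + L²))
w(t, 8) - 64*O(6) = (-21 - 9*8 + 8*2²) - 64*(-5) = (-21 - 72 + 8*4) + 320 = (-21 - 72 + 32) + 320 = -61 + 320 = 259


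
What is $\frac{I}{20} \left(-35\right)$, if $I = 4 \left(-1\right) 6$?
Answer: $42$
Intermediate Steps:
$I = -24$ ($I = \left(-4\right) 6 = -24$)
$\frac{I}{20} \left(-35\right) = \frac{1}{20} \left(-24\right) \left(-35\right) = \left(- \frac{6}{5}\right) \left(-35\right) = 42$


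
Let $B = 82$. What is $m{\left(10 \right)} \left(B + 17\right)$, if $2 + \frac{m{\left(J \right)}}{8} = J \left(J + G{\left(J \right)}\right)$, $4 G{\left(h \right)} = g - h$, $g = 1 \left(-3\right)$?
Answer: $51876$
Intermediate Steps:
$g = -3$
$G{\left(h \right)} = - \frac{3}{4} - \frac{h}{4}$ ($G{\left(h \right)} = \frac{-3 - h}{4} = - \frac{3}{4} - \frac{h}{4}$)
$m{\left(J \right)} = -16 + 8 J \left(- \frac{3}{4} + \frac{3 J}{4}\right)$ ($m{\left(J \right)} = -16 + 8 J \left(J - \left(\frac{3}{4} + \frac{J}{4}\right)\right) = -16 + 8 J \left(- \frac{3}{4} + \frac{3 J}{4}\right)$)
$m{\left(10 \right)} \left(B + 17\right) = \left(-16 - 60 + 6 \cdot 10^{2}\right) \left(82 + 17\right) = \left(-16 - 60 + 6 \cdot 100\right) 99 = \left(-16 - 60 + 600\right) 99 = 524 \cdot 99 = 51876$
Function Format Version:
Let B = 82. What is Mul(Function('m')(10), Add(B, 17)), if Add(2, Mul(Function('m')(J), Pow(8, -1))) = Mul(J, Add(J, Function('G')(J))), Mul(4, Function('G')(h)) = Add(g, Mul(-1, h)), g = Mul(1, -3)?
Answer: 51876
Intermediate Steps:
g = -3
Function('G')(h) = Add(Rational(-3, 4), Mul(Rational(-1, 4), h)) (Function('G')(h) = Mul(Rational(1, 4), Add(-3, Mul(-1, h))) = Add(Rational(-3, 4), Mul(Rational(-1, 4), h)))
Function('m')(J) = Add(-16, Mul(8, J, Add(Rational(-3, 4), Mul(Rational(3, 4), J)))) (Function('m')(J) = Add(-16, Mul(8, Mul(J, Add(J, Add(Rational(-3, 4), Mul(Rational(-1, 4), J)))))) = Add(-16, Mul(8, Mul(J, Add(Rational(-3, 4), Mul(Rational(3, 4), J))))) = Add(-16, Mul(8, J, Add(Rational(-3, 4), Mul(Rational(3, 4), J)))))
Mul(Function('m')(10), Add(B, 17)) = Mul(Add(-16, Mul(-6, 10), Mul(6, Pow(10, 2))), Add(82, 17)) = Mul(Add(-16, -60, Mul(6, 100)), 99) = Mul(Add(-16, -60, 600), 99) = Mul(524, 99) = 51876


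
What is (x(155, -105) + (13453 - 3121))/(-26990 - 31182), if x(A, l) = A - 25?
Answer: -5231/29086 ≈ -0.17985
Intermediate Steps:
x(A, l) = -25 + A
(x(155, -105) + (13453 - 3121))/(-26990 - 31182) = ((-25 + 155) + (13453 - 3121))/(-26990 - 31182) = (130 + 10332)/(-58172) = 10462*(-1/58172) = -5231/29086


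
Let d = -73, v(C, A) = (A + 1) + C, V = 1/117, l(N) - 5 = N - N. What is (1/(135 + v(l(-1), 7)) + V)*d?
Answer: -19345/17316 ≈ -1.1172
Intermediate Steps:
l(N) = 5 (l(N) = 5 + (N - N) = 5 + 0 = 5)
V = 1/117 ≈ 0.0085470
v(C, A) = 1 + A + C (v(C, A) = (1 + A) + C = 1 + A + C)
(1/(135 + v(l(-1), 7)) + V)*d = (1/(135 + (1 + 7 + 5)) + 1/117)*(-73) = (1/(135 + 13) + 1/117)*(-73) = (1/148 + 1/117)*(-73) = (265/17316)*(-73) = -19345/17316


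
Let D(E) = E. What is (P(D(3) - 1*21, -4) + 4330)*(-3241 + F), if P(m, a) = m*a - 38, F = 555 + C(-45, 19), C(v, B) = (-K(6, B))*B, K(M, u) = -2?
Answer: -11555872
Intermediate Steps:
C(v, B) = 2*B (C(v, B) = (-1*(-2))*B = 2*B)
F = 593 (F = 555 + 2*19 = 555 + 38 = 593)
P(m, a) = -38 + a*m (P(m, a) = a*m - 38 = -38 + a*m)
(P(D(3) - 1*21, -4) + 4330)*(-3241 + F) = ((-38 - 4*(3 - 1*21)) + 4330)*(-3241 + 593) = ((-38 - 4*(3 - 21)) + 4330)*(-2648) = ((-38 - 4*(-18)) + 4330)*(-2648) = ((-38 + 72) + 4330)*(-2648) = (34 + 4330)*(-2648) = 4364*(-2648) = -11555872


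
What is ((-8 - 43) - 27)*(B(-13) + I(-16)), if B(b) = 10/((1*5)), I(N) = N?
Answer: 1092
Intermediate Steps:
B(b) = 2 (B(b) = 10/5 = 10*(1/5) = 2)
((-8 - 43) - 27)*(B(-13) + I(-16)) = ((-8 - 43) - 27)*(2 - 16) = (-51 - 27)*(-14) = -78*(-14) = 1092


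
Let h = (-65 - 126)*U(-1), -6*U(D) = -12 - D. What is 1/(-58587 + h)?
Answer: -6/353623 ≈ -1.6967e-5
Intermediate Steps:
U(D) = 2 + D/6 (U(D) = -(-12 - D)/6 = 2 + D/6)
h = -2101/6 (h = (-65 - 126)*(2 + (⅙)*(-1)) = -191*(2 - ⅙) = -191*11/6 = -2101/6 ≈ -350.17)
1/(-58587 + h) = 1/(-58587 - 2101/6) = 1/(-353623/6) = -6/353623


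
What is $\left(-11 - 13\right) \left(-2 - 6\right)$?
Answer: $192$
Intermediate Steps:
$\left(-11 - 13\right) \left(-2 - 6\right) = \left(-24\right) \left(-8\right) = 192$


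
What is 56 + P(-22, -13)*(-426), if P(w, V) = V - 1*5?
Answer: 7724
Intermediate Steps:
P(w, V) = -5 + V (P(w, V) = V - 5 = -5 + V)
56 + P(-22, -13)*(-426) = 56 + (-5 - 13)*(-426) = 56 - 18*(-426) = 56 + 7668 = 7724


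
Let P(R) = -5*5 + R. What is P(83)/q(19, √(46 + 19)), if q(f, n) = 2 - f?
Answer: -58/17 ≈ -3.4118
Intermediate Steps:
P(R) = -25 + R
P(83)/q(19, √(46 + 19)) = (-25 + 83)/(2 - 1*19) = 58/(2 - 19) = 58/(-17) = 58*(-1/17) = -58/17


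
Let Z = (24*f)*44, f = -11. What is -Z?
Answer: 11616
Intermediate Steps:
Z = -11616 (Z = (24*(-11))*44 = -264*44 = -11616)
-Z = -1*(-11616) = 11616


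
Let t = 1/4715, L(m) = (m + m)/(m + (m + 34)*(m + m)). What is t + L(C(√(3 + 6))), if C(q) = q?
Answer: 1901/70725 ≈ 0.026879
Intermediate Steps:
L(m) = 2*m/(m + 2*m*(34 + m)) (L(m) = (2*m)/(m + (34 + m)*(2*m)) = (2*m)/(m + 2*m*(34 + m)) = 2*m/(m + 2*m*(34 + m)))
t = 1/4715 ≈ 0.00021209
t + L(C(√(3 + 6))) = 1/4715 + 2/(69 + 2*√(3 + 6)) = 1/4715 + 2/(69 + 2*√9) = 1/4715 + 2/(69 + 2*3) = 1/4715 + 2/(69 + 6) = 1/4715 + 2/75 = 1901/70725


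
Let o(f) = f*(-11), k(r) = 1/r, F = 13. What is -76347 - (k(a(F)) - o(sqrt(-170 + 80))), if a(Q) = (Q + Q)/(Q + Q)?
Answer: -76348 - 33*I*sqrt(10) ≈ -76348.0 - 104.36*I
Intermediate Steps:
a(Q) = 1 (a(Q) = (2*Q)/((2*Q)) = (2*Q)*(1/(2*Q)) = 1)
o(f) = -11*f
-76347 - (k(a(F)) - o(sqrt(-170 + 80))) = -76347 - (1/1 - (-11)*sqrt(-170 + 80)) = -76347 - (1 - (-11)*sqrt(-90)) = -76347 - (1 - (-11)*3*I*sqrt(10)) = -76347 - (1 - (-33)*I*sqrt(10)) = -76347 - (1 + 33*I*sqrt(10)) = -76347 + (-1 - 33*I*sqrt(10)) = -76348 - 33*I*sqrt(10)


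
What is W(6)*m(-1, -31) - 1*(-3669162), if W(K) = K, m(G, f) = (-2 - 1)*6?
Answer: 3669054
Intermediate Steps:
m(G, f) = -18 (m(G, f) = -3*6 = -18)
W(6)*m(-1, -31) - 1*(-3669162) = 6*(-18) - 1*(-3669162) = -108 + 3669162 = 3669054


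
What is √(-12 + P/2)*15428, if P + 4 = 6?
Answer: 15428*I*√11 ≈ 51169.0*I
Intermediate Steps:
P = 2 (P = -4 + 6 = 2)
√(-12 + P/2)*15428 = √(-12 + 2/2)*15428 = √(-12 + 2*(½))*15428 = √(-12 + 1)*15428 = √(-11)*15428 = (I*√11)*15428 = 15428*I*√11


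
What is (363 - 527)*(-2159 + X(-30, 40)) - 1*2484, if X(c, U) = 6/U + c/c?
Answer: 1757017/5 ≈ 3.5140e+5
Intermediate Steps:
X(c, U) = 1 + 6/U (X(c, U) = 6/U + 1 = 1 + 6/U)
(363 - 527)*(-2159 + X(-30, 40)) - 1*2484 = (363 - 527)*(-2159 + (6 + 40)/40) - 1*2484 = -164*(-2159 + (1/40)*46) - 2484 = -164*(-2159 + 23/20) - 2484 = -164*(-43157/20) - 2484 = 1769437/5 - 2484 = 1757017/5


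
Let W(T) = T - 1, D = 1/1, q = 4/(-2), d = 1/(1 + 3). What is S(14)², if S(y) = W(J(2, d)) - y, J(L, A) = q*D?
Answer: 289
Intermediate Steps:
d = ¼ (d = 1/4 = ¼ ≈ 0.25000)
q = -2 (q = 4*(-½) = -2)
D = 1
J(L, A) = -2 (J(L, A) = -2*1 = -2)
W(T) = -1 + T
S(y) = -3 - y (S(y) = (-1 - 2) - y = -3 - y)
S(14)² = (-3 - 1*14)² = (-3 - 14)² = (-17)² = 289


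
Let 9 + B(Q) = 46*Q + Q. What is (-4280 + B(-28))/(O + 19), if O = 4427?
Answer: -295/234 ≈ -1.2607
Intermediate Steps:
B(Q) = -9 + 47*Q (B(Q) = -9 + (46*Q + Q) = -9 + 47*Q)
(-4280 + B(-28))/(O + 19) = (-4280 + (-9 + 47*(-28)))/(4427 + 19) = (-4280 + (-9 - 1316))/4446 = (-4280 - 1325)*(1/4446) = -5605*1/4446 = -295/234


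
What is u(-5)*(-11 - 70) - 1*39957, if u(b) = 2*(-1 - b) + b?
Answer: -40200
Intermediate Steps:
u(b) = -2 - b (u(b) = (-2 - 2*b) + b = -2 - b)
u(-5)*(-11 - 70) - 1*39957 = (-2 - 1*(-5))*(-11 - 70) - 1*39957 = (-2 + 5)*(-81) - 39957 = 3*(-81) - 39957 = -243 - 39957 = -40200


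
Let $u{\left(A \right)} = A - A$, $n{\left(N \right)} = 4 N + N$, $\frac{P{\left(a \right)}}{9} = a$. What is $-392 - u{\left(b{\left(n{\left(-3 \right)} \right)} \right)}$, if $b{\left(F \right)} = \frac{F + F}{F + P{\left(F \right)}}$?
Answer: $-392$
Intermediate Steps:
$P{\left(a \right)} = 9 a$
$n{\left(N \right)} = 5 N$
$b{\left(F \right)} = \frac{1}{5}$ ($b{\left(F \right)} = \frac{F + F}{F + 9 F} = \frac{2 F}{10 F} = 2 F \frac{1}{10 F} = \frac{1}{5}$)
$u{\left(A \right)} = 0$
$-392 - u{\left(b{\left(n{\left(-3 \right)} \right)} \right)} = -392 - 0 = -392 + 0 = -392$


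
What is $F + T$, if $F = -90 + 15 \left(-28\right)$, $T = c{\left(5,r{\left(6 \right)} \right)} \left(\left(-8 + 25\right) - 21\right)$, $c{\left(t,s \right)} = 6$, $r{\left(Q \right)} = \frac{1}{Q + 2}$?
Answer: $-534$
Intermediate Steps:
$r{\left(Q \right)} = \frac{1}{2 + Q}$
$T = -24$ ($T = 6 \left(\left(-8 + 25\right) - 21\right) = 6 \left(17 - 21\right) = 6 \left(-4\right) = -24$)
$F = -510$ ($F = -90 - 420 = -510$)
$F + T = -510 - 24 = -534$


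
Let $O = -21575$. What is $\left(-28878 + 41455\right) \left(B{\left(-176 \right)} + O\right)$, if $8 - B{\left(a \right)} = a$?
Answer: $-269034607$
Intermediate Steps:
$B{\left(a \right)} = 8 - a$
$\left(-28878 + 41455\right) \left(B{\left(-176 \right)} + O\right) = \left(-28878 + 41455\right) \left(\left(8 - -176\right) - 21575\right) = 12577 \left(\left(8 + 176\right) - 21575\right) = 12577 \left(184 - 21575\right) = 12577 \left(-21391\right) = -269034607$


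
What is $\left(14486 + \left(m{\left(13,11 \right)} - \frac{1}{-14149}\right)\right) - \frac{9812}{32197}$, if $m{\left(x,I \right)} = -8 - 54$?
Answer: $\frac{597344692171}{41414123} \approx 14424.0$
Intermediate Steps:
$m{\left(x,I \right)} = -62$
$\left(14486 + \left(m{\left(13,11 \right)} - \frac{1}{-14149}\right)\right) - \frac{9812}{32197} = \left(14486 - \frac{877237}{14149}\right) - \frac{9812}{32197} = \left(14486 - \frac{877237}{14149}\right) - \frac{892}{2927} = \frac{204085177}{14149} - \frac{892}{2927} = \frac{597344692171}{41414123}$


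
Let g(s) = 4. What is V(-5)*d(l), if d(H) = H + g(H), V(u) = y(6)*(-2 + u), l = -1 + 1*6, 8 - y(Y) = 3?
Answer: -315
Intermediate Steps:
y(Y) = 5 (y(Y) = 8 - 1*3 = 8 - 3 = 5)
l = 5 (l = -1 + 6 = 5)
V(u) = -10 + 5*u (V(u) = 5*(-2 + u) = -10 + 5*u)
d(H) = 4 + H (d(H) = H + 4 = 4 + H)
V(-5)*d(l) = (-10 + 5*(-5))*(4 + 5) = (-10 - 25)*9 = -35*9 = -315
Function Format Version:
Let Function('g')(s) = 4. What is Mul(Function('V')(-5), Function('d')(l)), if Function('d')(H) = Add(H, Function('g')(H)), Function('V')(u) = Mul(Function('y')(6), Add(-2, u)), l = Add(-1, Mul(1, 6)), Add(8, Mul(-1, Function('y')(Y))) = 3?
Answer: -315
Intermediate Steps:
Function('y')(Y) = 5 (Function('y')(Y) = Add(8, Mul(-1, 3)) = Add(8, -3) = 5)
l = 5 (l = Add(-1, 6) = 5)
Function('V')(u) = Add(-10, Mul(5, u)) (Function('V')(u) = Mul(5, Add(-2, u)) = Add(-10, Mul(5, u)))
Function('d')(H) = Add(4, H) (Function('d')(H) = Add(H, 4) = Add(4, H))
Mul(Function('V')(-5), Function('d')(l)) = Mul(Add(-10, Mul(5, -5)), Add(4, 5)) = Mul(Add(-10, -25), 9) = Mul(-35, 9) = -315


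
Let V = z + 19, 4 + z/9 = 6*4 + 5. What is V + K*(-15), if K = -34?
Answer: 754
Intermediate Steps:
z = 225 (z = -36 + 9*(6*4 + 5) = -36 + 9*(24 + 5) = -36 + 9*29 = -36 + 261 = 225)
V = 244 (V = 225 + 19 = 244)
V + K*(-15) = 244 - 34*(-15) = 244 + 510 = 754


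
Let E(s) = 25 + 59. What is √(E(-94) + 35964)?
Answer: 4*√2253 ≈ 189.86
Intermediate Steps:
E(s) = 84
√(E(-94) + 35964) = √(84 + 35964) = √36048 = 4*√2253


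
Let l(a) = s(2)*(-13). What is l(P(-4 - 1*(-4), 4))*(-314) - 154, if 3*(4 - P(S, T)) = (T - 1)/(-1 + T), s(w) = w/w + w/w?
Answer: 8010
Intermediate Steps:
s(w) = 2 (s(w) = 1 + 1 = 2)
P(S, T) = 11/3 (P(S, T) = 4 - (T - 1)/(3*(-1 + T)) = 4 - (-1 + T)/(3*(-1 + T)) = 4 - 1/3*1 = 4 - 1/3 = 11/3)
l(a) = -26 (l(a) = 2*(-13) = -26)
l(P(-4 - 1*(-4), 4))*(-314) - 154 = -26*(-314) - 154 = 8164 - 154 = 8010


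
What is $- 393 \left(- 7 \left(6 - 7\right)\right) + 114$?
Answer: $-2637$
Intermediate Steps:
$- 393 \left(- 7 \left(6 - 7\right)\right) + 114 = - 393 \left(\left(-7\right) \left(-1\right)\right) + 114 = \left(-393\right) 7 + 114 = -2751 + 114 = -2637$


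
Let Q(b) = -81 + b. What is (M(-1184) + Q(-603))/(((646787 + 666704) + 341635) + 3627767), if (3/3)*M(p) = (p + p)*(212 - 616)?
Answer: 86908/480263 ≈ 0.18096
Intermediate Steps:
M(p) = -808*p (M(p) = (p + p)*(212 - 616) = (2*p)*(-404) = -808*p)
(M(-1184) + Q(-603))/(((646787 + 666704) + 341635) + 3627767) = (-808*(-1184) + (-81 - 603))/(((646787 + 666704) + 341635) + 3627767) = (956672 - 684)/((1313491 + 341635) + 3627767) = 955988/(1655126 + 3627767) = 955988/5282893 = 955988*(1/5282893) = 86908/480263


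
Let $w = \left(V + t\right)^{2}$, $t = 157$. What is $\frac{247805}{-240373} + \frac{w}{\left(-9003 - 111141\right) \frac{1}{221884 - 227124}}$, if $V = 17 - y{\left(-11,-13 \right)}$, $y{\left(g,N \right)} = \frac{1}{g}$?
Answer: $\frac{576933422281585}{436800527394} \approx 1320.8$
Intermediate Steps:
$V = \frac{188}{11}$ ($V = 17 - \frac{1}{-11} = 17 - - \frac{1}{11} = 17 + \frac{1}{11} = \frac{188}{11} \approx 17.091$)
$w = \frac{3667225}{121}$ ($w = \left(\frac{188}{11} + 157\right)^{2} = \left(\frac{1915}{11}\right)^{2} = \frac{3667225}{121} \approx 30308.0$)
$\frac{247805}{-240373} + \frac{w}{\left(-9003 - 111141\right) \frac{1}{221884 - 227124}} = \frac{247805}{-240373} + \frac{3667225}{121 \frac{-9003 - 111141}{221884 - 227124}} = 247805 \left(- \frac{1}{240373}\right) + \frac{3667225}{121 \left(- \frac{120144}{-5240}\right)} = - \frac{247805}{240373} + \frac{3667225}{121 \left(\left(-120144\right) \left(- \frac{1}{5240}\right)\right)} = - \frac{247805}{240373} + \frac{3667225}{121 \cdot \frac{15018}{655}} = - \frac{247805}{240373} + \frac{3667225}{121} \cdot \frac{655}{15018} = - \frac{247805}{240373} + \frac{2402032375}{1817178} = \frac{576933422281585}{436800527394}$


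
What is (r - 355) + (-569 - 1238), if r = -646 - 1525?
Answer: -4333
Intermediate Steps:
r = -2171
(r - 355) + (-569 - 1238) = (-2171 - 355) + (-569 - 1238) = -2526 - 1807 = -4333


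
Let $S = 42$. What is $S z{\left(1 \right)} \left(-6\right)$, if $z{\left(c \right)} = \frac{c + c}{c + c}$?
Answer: $-252$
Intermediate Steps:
$z{\left(c \right)} = 1$ ($z{\left(c \right)} = \frac{2 c}{2 c} = 2 c \frac{1}{2 c} = 1$)
$S z{\left(1 \right)} \left(-6\right) = 42 \cdot 1 \left(-6\right) = 42 \left(-6\right) = -252$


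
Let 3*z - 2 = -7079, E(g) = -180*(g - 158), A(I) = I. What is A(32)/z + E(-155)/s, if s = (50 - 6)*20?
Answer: 6643895/103796 ≈ 64.009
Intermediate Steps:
E(g) = 28440 - 180*g (E(g) = -180*(-158 + g) = 28440 - 180*g)
z = -2359 (z = 2/3 + (1/3)*(-7079) = 2/3 - 7079/3 = -2359)
s = 880 (s = 44*20 = 880)
A(32)/z + E(-155)/s = 32/(-2359) + (28440 - 180*(-155))/880 = 32*(-1/2359) + (28440 + 27900)*(1/880) = -32/2359 + 56340*(1/880) = -32/2359 + 2817/44 = 6643895/103796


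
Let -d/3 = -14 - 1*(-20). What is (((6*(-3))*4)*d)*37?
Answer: 47952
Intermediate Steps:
d = -18 (d = -3*(-14 - 1*(-20)) = -3*(-14 + 20) = -3*6 = -18)
(((6*(-3))*4)*d)*37 = (((6*(-3))*4)*(-18))*37 = (-18*4*(-18))*37 = -72*(-18)*37 = 1296*37 = 47952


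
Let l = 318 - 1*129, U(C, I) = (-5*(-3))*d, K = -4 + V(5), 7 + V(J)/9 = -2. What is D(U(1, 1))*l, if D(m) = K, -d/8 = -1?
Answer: -16065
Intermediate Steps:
d = 8 (d = -8*(-1) = 8)
V(J) = -81 (V(J) = -63 + 9*(-2) = -63 - 18 = -81)
K = -85 (K = -4 - 81 = -85)
U(C, I) = 120 (U(C, I) = -5*(-3)*8 = 15*8 = 120)
l = 189 (l = 318 - 129 = 189)
D(m) = -85
D(U(1, 1))*l = -85*189 = -16065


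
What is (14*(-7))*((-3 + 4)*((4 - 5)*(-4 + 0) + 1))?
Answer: -490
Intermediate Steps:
(14*(-7))*((-3 + 4)*((4 - 5)*(-4 + 0) + 1)) = -98*(-1*(-4) + 1) = -98*(4 + 1) = -98*5 = -490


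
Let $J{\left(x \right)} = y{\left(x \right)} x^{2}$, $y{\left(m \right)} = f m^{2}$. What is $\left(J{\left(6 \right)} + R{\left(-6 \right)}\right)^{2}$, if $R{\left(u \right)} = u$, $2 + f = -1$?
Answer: $15163236$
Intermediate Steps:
$f = -3$ ($f = -2 - 1 = -3$)
$y{\left(m \right)} = - 3 m^{2}$
$J{\left(x \right)} = - 3 x^{4}$ ($J{\left(x \right)} = - 3 x^{2} x^{2} = - 3 x^{4}$)
$\left(J{\left(6 \right)} + R{\left(-6 \right)}\right)^{2} = \left(- 3 \cdot 6^{4} - 6\right)^{2} = \left(\left(-3\right) 1296 - 6\right)^{2} = \left(-3888 - 6\right)^{2} = \left(-3894\right)^{2} = 15163236$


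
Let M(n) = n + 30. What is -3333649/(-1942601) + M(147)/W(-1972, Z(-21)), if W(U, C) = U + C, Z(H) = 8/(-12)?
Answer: 18697013651/11496312718 ≈ 1.6263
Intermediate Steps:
Z(H) = -⅔ (Z(H) = 8*(-1/12) = -⅔)
M(n) = 30 + n
W(U, C) = C + U
-3333649/(-1942601) + M(147)/W(-1972, Z(-21)) = -3333649/(-1942601) + (30 + 147)/(-⅔ - 1972) = -3333649*(-1/1942601) + 177/(-5918/3) = 3333649/1942601 + 177*(-3/5918) = 3333649/1942601 - 531/5918 = 18697013651/11496312718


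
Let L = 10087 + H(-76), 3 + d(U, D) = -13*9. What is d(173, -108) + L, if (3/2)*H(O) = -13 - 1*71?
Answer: 9911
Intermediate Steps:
H(O) = -56 (H(O) = 2*(-13 - 1*71)/3 = 2*(-13 - 71)/3 = (⅔)*(-84) = -56)
d(U, D) = -120 (d(U, D) = -3 - 13*9 = -3 - 117 = -120)
L = 10031 (L = 10087 - 56 = 10031)
d(173, -108) + L = -120 + 10031 = 9911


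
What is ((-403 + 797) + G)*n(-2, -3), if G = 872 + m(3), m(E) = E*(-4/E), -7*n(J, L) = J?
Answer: 2524/7 ≈ 360.57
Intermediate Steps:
n(J, L) = -J/7
m(E) = -4
G = 868 (G = 872 - 4 = 868)
((-403 + 797) + G)*n(-2, -3) = ((-403 + 797) + 868)*(-⅐*(-2)) = (394 + 868)*(2/7) = 1262*(2/7) = 2524/7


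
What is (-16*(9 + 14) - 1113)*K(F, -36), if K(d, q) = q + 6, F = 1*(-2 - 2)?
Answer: 44430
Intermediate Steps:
F = -4 (F = 1*(-4) = -4)
K(d, q) = 6 + q
(-16*(9 + 14) - 1113)*K(F, -36) = (-16*(9 + 14) - 1113)*(6 - 36) = (-16*23 - 1113)*(-30) = (-368 - 1113)*(-30) = -1481*(-30) = 44430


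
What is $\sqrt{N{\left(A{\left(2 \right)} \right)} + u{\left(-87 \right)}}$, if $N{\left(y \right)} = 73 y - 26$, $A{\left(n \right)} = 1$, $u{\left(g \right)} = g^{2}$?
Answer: $8 \sqrt{119} \approx 87.27$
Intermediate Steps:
$N{\left(y \right)} = -26 + 73 y$
$\sqrt{N{\left(A{\left(2 \right)} \right)} + u{\left(-87 \right)}} = \sqrt{\left(-26 + 73 \cdot 1\right) + \left(-87\right)^{2}} = \sqrt{\left(-26 + 73\right) + 7569} = \sqrt{47 + 7569} = \sqrt{7616} = 8 \sqrt{119}$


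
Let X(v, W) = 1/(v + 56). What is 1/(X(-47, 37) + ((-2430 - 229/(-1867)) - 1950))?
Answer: -16803/73593212 ≈ -0.00022832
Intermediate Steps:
X(v, W) = 1/(56 + v)
1/(X(-47, 37) + ((-2430 - 229/(-1867)) - 1950)) = 1/(1/(56 - 47) + ((-2430 - 229/(-1867)) - 1950)) = 1/(1/9 + ((-2430 - 229*(-1/1867)) - 1950)) = 1/(⅑ + ((-2430 + 229/1867) - 1950)) = 1/(⅑ + (-4536581/1867 - 1950)) = 1/(⅑ - 8177231/1867) = 1/(-73593212/16803) = -16803/73593212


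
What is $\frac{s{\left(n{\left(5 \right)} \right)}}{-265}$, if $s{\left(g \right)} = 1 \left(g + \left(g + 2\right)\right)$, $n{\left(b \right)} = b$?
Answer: $- \frac{12}{265} \approx -0.045283$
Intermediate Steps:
$s{\left(g \right)} = 2 + 2 g$ ($s{\left(g \right)} = 1 \left(g + \left(2 + g\right)\right) = 1 \left(2 + 2 g\right) = 2 + 2 g$)
$\frac{s{\left(n{\left(5 \right)} \right)}}{-265} = \frac{2 + 2 \cdot 5}{-265} = \left(2 + 10\right) \left(- \frac{1}{265}\right) = 12 \left(- \frac{1}{265}\right) = - \frac{12}{265}$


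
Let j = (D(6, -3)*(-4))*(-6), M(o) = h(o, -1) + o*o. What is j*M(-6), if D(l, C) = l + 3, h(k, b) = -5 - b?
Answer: 6912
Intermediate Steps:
D(l, C) = 3 + l
M(o) = -4 + o² (M(o) = (-5 - 1*(-1)) + o*o = (-5 + 1) + o² = -4 + o²)
j = 216 (j = ((3 + 6)*(-4))*(-6) = (9*(-4))*(-6) = -36*(-6) = 216)
j*M(-6) = 216*(-4 + (-6)²) = 216*(-4 + 36) = 216*32 = 6912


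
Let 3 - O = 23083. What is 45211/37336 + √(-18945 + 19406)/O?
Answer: 45211/37336 - √461/23080 ≈ 1.2100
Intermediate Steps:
O = -23080 (O = 3 - 1*23083 = 3 - 23083 = -23080)
45211/37336 + √(-18945 + 19406)/O = 45211/37336 + √(-18945 + 19406)/(-23080) = 45211*(1/37336) + √461*(-1/23080) = 45211/37336 - √461/23080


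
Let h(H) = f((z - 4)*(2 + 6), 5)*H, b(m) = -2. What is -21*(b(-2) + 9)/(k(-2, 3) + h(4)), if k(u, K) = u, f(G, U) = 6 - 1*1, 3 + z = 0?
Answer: -49/6 ≈ -8.1667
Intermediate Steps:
z = -3 (z = -3 + 0 = -3)
f(G, U) = 5 (f(G, U) = 6 - 1 = 5)
h(H) = 5*H
-21*(b(-2) + 9)/(k(-2, 3) + h(4)) = -21*(-2 + 9)/(-2 + 5*4) = -147/(-2 + 20) = -147/18 = -21*7/18 = -49/6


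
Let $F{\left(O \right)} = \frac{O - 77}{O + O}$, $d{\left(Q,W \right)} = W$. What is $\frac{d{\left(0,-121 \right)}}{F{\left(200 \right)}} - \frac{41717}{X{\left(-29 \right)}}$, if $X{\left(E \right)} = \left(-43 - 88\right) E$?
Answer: $- \frac{189002791}{467277} \approx -404.48$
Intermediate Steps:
$X{\left(E \right)} = - 131 E$
$F{\left(O \right)} = \frac{-77 + O}{2 O}$
$\frac{d{\left(0,-121 \right)}}{F{\left(200 \right)}} - \frac{41717}{X{\left(-29 \right)}} = - \frac{121}{\frac{1}{2} \cdot \frac{1}{200} \left(-77 + 200\right)} - \frac{41717}{\left(-131\right) \left(-29\right)} = - \frac{121}{\frac{1}{2} \cdot \frac{1}{200} \cdot 123} - \frac{41717}{3799} = - \frac{121}{\frac{123}{400}} - \frac{41717}{3799} = \left(-121\right) \frac{400}{123} - \frac{41717}{3799} = - \frac{48400}{123} - \frac{41717}{3799} = - \frac{189002791}{467277}$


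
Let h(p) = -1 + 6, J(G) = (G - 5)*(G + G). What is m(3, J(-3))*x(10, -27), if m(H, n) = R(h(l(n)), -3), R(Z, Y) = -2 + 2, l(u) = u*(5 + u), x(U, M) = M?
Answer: 0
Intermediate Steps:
J(G) = 2*G*(-5 + G) (J(G) = (-5 + G)*(2*G) = 2*G*(-5 + G))
h(p) = 5
R(Z, Y) = 0
m(H, n) = 0
m(3, J(-3))*x(10, -27) = 0*(-27) = 0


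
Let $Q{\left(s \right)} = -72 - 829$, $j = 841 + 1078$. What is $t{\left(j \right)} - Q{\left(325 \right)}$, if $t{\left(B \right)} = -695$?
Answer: $206$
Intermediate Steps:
$j = 1919$
$Q{\left(s \right)} = -901$
$t{\left(j \right)} - Q{\left(325 \right)} = -695 - -901 = -695 + 901 = 206$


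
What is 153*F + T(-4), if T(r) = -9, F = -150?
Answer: -22959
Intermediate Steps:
153*F + T(-4) = 153*(-150) - 9 = -22950 - 9 = -22959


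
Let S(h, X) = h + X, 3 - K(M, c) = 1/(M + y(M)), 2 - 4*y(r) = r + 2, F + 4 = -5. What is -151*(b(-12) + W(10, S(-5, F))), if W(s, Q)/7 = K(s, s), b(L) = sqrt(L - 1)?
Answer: -45451/15 - 151*I*sqrt(13) ≈ -3030.1 - 544.44*I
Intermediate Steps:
F = -9 (F = -4 - 5 = -9)
y(r) = -r/4 (y(r) = 1/2 - (r + 2)/4 = 1/2 - (2 + r)/4 = 1/2 + (-1/2 - r/4) = -r/4)
b(L) = sqrt(-1 + L)
K(M, c) = 3 - 4/(3*M) (K(M, c) = 3 - 1/(M - M/4) = 3 - 1/(3*M/4) = 3 - 4/(3*M))
S(h, X) = X + h
W(s, Q) = 21 - 28/(3*s) (W(s, Q) = 7*(3 - 4/(3*s)) = 21 - 28/(3*s))
-151*(b(-12) + W(10, S(-5, F))) = -151*(sqrt(-1 - 12) + (21 - 28/3/10)) = -151*(sqrt(-13) + (21 - 28/3*1/10)) = -151*(I*sqrt(13) + (21 - 14/15)) = -151*(I*sqrt(13) + 301/15) = -151*(301/15 + I*sqrt(13)) = -45451/15 - 151*I*sqrt(13)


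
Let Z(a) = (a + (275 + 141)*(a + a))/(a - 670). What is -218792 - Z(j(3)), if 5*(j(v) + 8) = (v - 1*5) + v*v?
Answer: -43541225/199 ≈ -2.1880e+5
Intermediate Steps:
j(v) = -9 + v/5 + v**2/5 (j(v) = -8 + ((v - 1*5) + v*v)/5 = -8 + ((v - 5) + v**2)/5 = -8 + ((-5 + v) + v**2)/5 = -8 + (-5 + v + v**2)/5 = -8 + (-1 + v/5 + v**2/5) = -9 + v/5 + v**2/5)
Z(a) = 833*a/(-670 + a) (Z(a) = (a + 416*(2*a))/(-670 + a) = (a + 832*a)/(-670 + a) = (833*a)/(-670 + a) = 833*a/(-670 + a))
-218792 - Z(j(3)) = -218792 - 833*(-9 + (1/5)*3 + (1/5)*3**2)/(-670 + (-9 + (1/5)*3 + (1/5)*3**2)) = -218792 - 833*(-9 + 3/5 + (1/5)*9)/(-670 + (-9 + 3/5 + (1/5)*9)) = -218792 - 833*(-9 + 3/5 + 9/5)/(-670 + (-9 + 3/5 + 9/5)) = -218792 - 833*(-33)/(5*(-670 - 33/5)) = -218792 - 833*(-33)/(5*(-3383/5)) = -218792 - 833*(-33)*(-5)/(5*3383) = -218792 - 1*1617/199 = -218792 - 1617/199 = -43541225/199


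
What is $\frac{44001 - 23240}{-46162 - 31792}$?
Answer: $- \frac{20761}{77954} \approx -0.26632$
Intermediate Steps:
$\frac{44001 - 23240}{-46162 - 31792} = \frac{44001 - 23240}{-77954} = 20761 \left(- \frac{1}{77954}\right) = - \frac{20761}{77954}$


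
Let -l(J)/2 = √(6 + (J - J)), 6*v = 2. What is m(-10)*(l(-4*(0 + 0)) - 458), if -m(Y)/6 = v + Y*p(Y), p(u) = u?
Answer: 275716 + 1204*√6 ≈ 2.7867e+5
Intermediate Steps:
v = ⅓ (v = (⅙)*2 = ⅓ ≈ 0.33333)
l(J) = -2*√6 (l(J) = -2*√(6 + (J - J)) = -2*√(6 + 0) = -2*√6)
m(Y) = -2 - 6*Y² (m(Y) = -6*(⅓ + Y*Y) = -6*(⅓ + Y²) = -2 - 6*Y²)
m(-10)*(l(-4*(0 + 0)) - 458) = (-2 - 6*(-10)²)*(-2*√6 - 458) = (-2 - 6*100)*(-458 - 2*√6) = (-2 - 600)*(-458 - 2*√6) = -602*(-458 - 2*√6) = 275716 + 1204*√6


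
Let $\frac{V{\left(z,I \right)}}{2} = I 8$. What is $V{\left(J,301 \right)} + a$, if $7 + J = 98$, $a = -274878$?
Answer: $-270062$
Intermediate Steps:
$J = 91$ ($J = -7 + 98 = 91$)
$V{\left(z,I \right)} = 16 I$ ($V{\left(z,I \right)} = 2 I 8 = 2 \cdot 8 I = 16 I$)
$V{\left(J,301 \right)} + a = 16 \cdot 301 - 274878 = 4816 - 274878 = -270062$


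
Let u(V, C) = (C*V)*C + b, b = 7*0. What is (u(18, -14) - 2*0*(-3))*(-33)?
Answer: -116424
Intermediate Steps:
b = 0
u(V, C) = V*C**2 (u(V, C) = (C*V)*C + 0 = V*C**2 + 0 = V*C**2)
(u(18, -14) - 2*0*(-3))*(-33) = (18*(-14)**2 - 2*0*(-3))*(-33) = (18*196 + 0*(-3))*(-33) = (3528 + 0)*(-33) = 3528*(-33) = -116424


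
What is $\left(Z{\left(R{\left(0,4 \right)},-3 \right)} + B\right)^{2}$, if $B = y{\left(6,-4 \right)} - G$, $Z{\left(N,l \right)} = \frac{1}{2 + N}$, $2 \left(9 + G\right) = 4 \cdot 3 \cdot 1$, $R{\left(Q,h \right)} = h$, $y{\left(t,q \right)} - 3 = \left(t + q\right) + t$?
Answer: $\frac{7225}{36} \approx 200.69$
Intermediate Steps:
$y{\left(t,q \right)} = 3 + q + 2 t$ ($y{\left(t,q \right)} = 3 + \left(\left(t + q\right) + t\right) = 3 + \left(\left(q + t\right) + t\right) = 3 + \left(q + 2 t\right) = 3 + q + 2 t$)
$G = -3$ ($G = -9 + \frac{4 \cdot 3 \cdot 1}{2} = -9 + \frac{12 \cdot 1}{2} = -9 + \frac{1}{2} \cdot 12 = -9 + 6 = -3$)
$B = 14$ ($B = \left(3 - 4 + 2 \cdot 6\right) - -3 = \left(3 - 4 + 12\right) + 3 = 11 + 3 = 14$)
$\left(Z{\left(R{\left(0,4 \right)},-3 \right)} + B\right)^{2} = \left(\frac{1}{2 + 4} + 14\right)^{2} = \left(\frac{1}{6} + 14\right)^{2} = \left(\frac{85}{6}\right)^{2} = \frac{7225}{36}$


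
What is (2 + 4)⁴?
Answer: 1296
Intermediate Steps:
(2 + 4)⁴ = 6⁴ = 1296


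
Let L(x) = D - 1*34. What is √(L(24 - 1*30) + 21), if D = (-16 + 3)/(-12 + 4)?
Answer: I*√182/4 ≈ 3.3727*I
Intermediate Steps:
D = 13/8 (D = -13/(-8) = -13*(-⅛) = 13/8 ≈ 1.6250)
L(x) = -259/8 (L(x) = 13/8 - 1*34 = 13/8 - 34 = -259/8)
√(L(24 - 1*30) + 21) = √(-259/8 + 21) = √(-91/8) = I*√182/4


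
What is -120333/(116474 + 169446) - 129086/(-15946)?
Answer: 17494719551/2279640160 ≈ 7.6743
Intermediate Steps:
-120333/(116474 + 169446) - 129086/(-15946) = -120333/285920 - 129086*(-1/15946) = -120333*1/285920 + 64543/7973 = -120333/285920 + 64543/7973 = 17494719551/2279640160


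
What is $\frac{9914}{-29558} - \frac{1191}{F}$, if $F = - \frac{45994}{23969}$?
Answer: $\frac{421669288283}{679745326} \approx 620.33$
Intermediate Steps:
$F = - \frac{45994}{23969}$ ($F = \left(-45994\right) \frac{1}{23969} = - \frac{45994}{23969} \approx -1.9189$)
$\frac{9914}{-29558} - \frac{1191}{F} = \frac{9914}{-29558} - \frac{1191}{- \frac{45994}{23969}} = 9914 \left(- \frac{1}{29558}\right) - - \frac{28547079}{45994} = - \frac{4957}{14779} + \frac{28547079}{45994} = \frac{421669288283}{679745326}$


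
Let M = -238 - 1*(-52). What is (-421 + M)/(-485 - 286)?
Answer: 607/771 ≈ 0.78729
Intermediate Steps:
M = -186 (M = -238 + 52 = -186)
(-421 + M)/(-485 - 286) = (-421 - 186)/(-485 - 286) = -607/(-771) = -607*(-1/771) = 607/771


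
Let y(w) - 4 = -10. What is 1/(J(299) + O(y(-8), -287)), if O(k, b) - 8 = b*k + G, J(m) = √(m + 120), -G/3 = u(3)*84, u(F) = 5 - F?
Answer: 1226/1502657 - √419/1502657 ≈ 0.00080227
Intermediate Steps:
y(w) = -6 (y(w) = 4 - 10 = -6)
G = -504 (G = -3*(5 - 1*3)*84 = -3*(5 - 3)*84 = -6*84 = -3*168 = -504)
J(m) = √(120 + m)
O(k, b) = -496 + b*k (O(k, b) = 8 + (b*k - 504) = 8 + (-504 + b*k) = -496 + b*k)
1/(J(299) + O(y(-8), -287)) = 1/(√(120 + 299) + (-496 - 287*(-6))) = 1/(√419 + (-496 + 1722)) = 1/(√419 + 1226) = 1/(1226 + √419)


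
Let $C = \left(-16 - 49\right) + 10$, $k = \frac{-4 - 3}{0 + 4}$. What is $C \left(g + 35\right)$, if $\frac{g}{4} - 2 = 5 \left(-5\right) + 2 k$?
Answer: $3905$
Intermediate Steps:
$k = - \frac{7}{4} \approx -1.75$
$g = -106$ ($g = 8 + 4 \left(5 \left(-5\right) + 2 \left(- \frac{7}{4}\right)\right) = 8 + 4 \left(-25 - \frac{7}{2}\right) = 8 + 4 \left(- \frac{57}{2}\right) = 8 - 114 = -106$)
$C = -55$ ($C = -65 + 10 = -55$)
$C \left(g + 35\right) = - 55 \left(-106 + 35\right) = \left(-55\right) \left(-71\right) = 3905$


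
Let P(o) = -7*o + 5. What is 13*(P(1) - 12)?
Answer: -182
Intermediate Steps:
P(o) = 5 - 7*o
13*(P(1) - 12) = 13*((5 - 7*1) - 12) = 13*((5 - 7) - 12) = 13*(-2 - 12) = 13*(-14) = -182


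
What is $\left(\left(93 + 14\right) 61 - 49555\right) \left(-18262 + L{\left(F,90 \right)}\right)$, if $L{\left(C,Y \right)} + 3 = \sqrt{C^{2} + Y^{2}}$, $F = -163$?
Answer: $785906420 - 43028 \sqrt{34669} \approx 7.7789 \cdot 10^{8}$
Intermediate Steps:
$L{\left(C,Y \right)} = -3 + \sqrt{C^{2} + Y^{2}}$
$\left(\left(93 + 14\right) 61 - 49555\right) \left(-18262 + L{\left(F,90 \right)}\right) = \left(\left(93 + 14\right) 61 - 49555\right) \left(-18262 - \left(3 - \sqrt{\left(-163\right)^{2} + 90^{2}}\right)\right) = \left(107 \cdot 61 - 49555\right) \left(-18262 - \left(3 - \sqrt{26569 + 8100}\right)\right) = \left(6527 - 49555\right) \left(-18262 - \left(3 - \sqrt{34669}\right)\right) = - 43028 \left(-18265 + \sqrt{34669}\right) = 785906420 - 43028 \sqrt{34669}$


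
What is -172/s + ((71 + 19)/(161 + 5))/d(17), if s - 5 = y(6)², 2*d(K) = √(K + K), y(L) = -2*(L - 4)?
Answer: -172/21 + 45*√34/1411 ≈ -8.0045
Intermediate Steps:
y(L) = 8 - 2*L (y(L) = -2*(-4 + L) = 8 - 2*L)
d(K) = √2*√K/2 (d(K) = √(K + K)/2 = √(2*K)/2 = (√2*√K)/2 = √2*√K/2)
s = 21 (s = 5 + (8 - 2*6)² = 5 + (8 - 12)² = 5 + (-4)² = 5 + 16 = 21)
-172/s + ((71 + 19)/(161 + 5))/d(17) = -172/21 + ((71 + 19)/(161 + 5))/((√2*√17/2)) = -172*1/21 + (90/166)/((√34/2)) = -172/21 + (90*(1/166))*(√34/17) = -172/21 + 45*(√34/17)/83 = -172/21 + 45*√34/1411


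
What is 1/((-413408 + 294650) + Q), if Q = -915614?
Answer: -1/1034372 ≈ -9.6677e-7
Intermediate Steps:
1/((-413408 + 294650) + Q) = 1/((-413408 + 294650) - 915614) = 1/(-118758 - 915614) = 1/(-1034372) = -1/1034372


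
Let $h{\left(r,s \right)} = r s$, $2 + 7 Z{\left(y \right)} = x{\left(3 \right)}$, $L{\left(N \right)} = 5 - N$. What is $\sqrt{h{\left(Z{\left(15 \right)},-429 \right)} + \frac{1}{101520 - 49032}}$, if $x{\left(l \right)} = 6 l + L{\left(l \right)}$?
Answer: $\frac{i \sqrt{5674372606}}{2268} \approx 33.214 i$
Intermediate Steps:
$x{\left(l \right)} = 5 + 5 l$ ($x{\left(l \right)} = 6 l - \left(-5 + l\right) = 5 + 5 l$)
$Z{\left(y \right)} = \frac{18}{7}$ ($Z{\left(y \right)} = - \frac{2}{7} + \frac{5 + 5 \cdot 3}{7} = - \frac{2}{7} + \frac{5 + 15}{7} = - \frac{2}{7} + \frac{1}{7} \cdot 20 = - \frac{2}{7} + \frac{20}{7} = \frac{18}{7}$)
$\sqrt{h{\left(Z{\left(15 \right)},-429 \right)} + \frac{1}{101520 - 49032}} = \sqrt{\frac{18}{7} \left(-429\right) + \frac{1}{101520 - 49032}} = \sqrt{- \frac{7722}{7} + \frac{1}{52488}} = \sqrt{- \frac{405312329}{367416}} = \frac{i \sqrt{5674372606}}{2268}$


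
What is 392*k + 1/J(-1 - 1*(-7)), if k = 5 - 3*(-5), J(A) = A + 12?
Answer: 141121/18 ≈ 7840.1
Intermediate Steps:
J(A) = 12 + A
k = 20 (k = 5 + 15 = 20)
392*k + 1/J(-1 - 1*(-7)) = 392*20 + 1/(12 + (-1 - 1*(-7))) = 7840 + 1/(12 + (-1 + 7)) = 7840 + 1/(12 + 6) = 7840 + 1/18 = 141121/18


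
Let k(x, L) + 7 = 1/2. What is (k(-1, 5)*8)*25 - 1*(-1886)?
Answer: 586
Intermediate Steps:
k(x, L) = -13/2 (k(x, L) = -7 + 1/2 = -7 + ½ = -13/2)
(k(-1, 5)*8)*25 - 1*(-1886) = -13/2*8*25 - 1*(-1886) = -52*25 + 1886 = -1300 + 1886 = 586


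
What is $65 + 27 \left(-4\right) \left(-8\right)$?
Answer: $929$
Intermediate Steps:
$65 + 27 \left(-4\right) \left(-8\right) = 65 - -864 = 65 + 864 = 929$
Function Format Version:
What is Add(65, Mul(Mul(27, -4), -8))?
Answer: 929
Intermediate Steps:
Add(65, Mul(Mul(27, -4), -8)) = Add(65, Mul(-108, -8)) = Add(65, 864) = 929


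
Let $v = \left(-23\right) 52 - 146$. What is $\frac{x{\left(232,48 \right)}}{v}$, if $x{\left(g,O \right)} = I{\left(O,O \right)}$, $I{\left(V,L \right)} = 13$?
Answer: $- \frac{13}{1342} \approx -0.009687$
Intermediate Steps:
$v = -1342$ ($v = -1196 - 146 = -1342$)
$x{\left(g,O \right)} = 13$
$\frac{x{\left(232,48 \right)}}{v} = \frac{13}{-1342} = 13 \left(- \frac{1}{1342}\right) = - \frac{13}{1342}$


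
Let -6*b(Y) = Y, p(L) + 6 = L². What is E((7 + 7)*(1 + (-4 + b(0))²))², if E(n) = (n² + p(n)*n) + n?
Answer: 183242950799076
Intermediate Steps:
p(L) = -6 + L²
b(Y) = -Y/6
E(n) = n + n² + n*(-6 + n²) (E(n) = (n² + (-6 + n²)*n) + n = (n² + n*(-6 + n²)) + n = n + n² + n*(-6 + n²))
E((7 + 7)*(1 + (-4 + b(0))²))² = (((7 + 7)*(1 + (-4 - ⅙*0)²))*(-5 + (7 + 7)*(1 + (-4 - ⅙*0)²) + ((7 + 7)*(1 + (-4 - ⅙*0)²))²))² = ((14*(1 + (-4 + 0)²))*(-5 + 14*(1 + (-4 + 0)²) + (14*(1 + (-4 + 0)²))²))² = ((14*(1 + (-4)²))*(-5 + 14*(1 + (-4)²) + (14*(1 + (-4)²))²))² = ((14*(1 + 16))*(-5 + 14*(1 + 16) + (14*(1 + 16))²))² = ((14*17)*(-5 + 14*17 + (14*17)²))² = (238*(-5 + 238 + 238²))² = (238*(-5 + 238 + 56644))² = (238*56877)² = 13536726² = 183242950799076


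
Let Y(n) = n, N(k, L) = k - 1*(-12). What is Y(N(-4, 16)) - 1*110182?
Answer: -110174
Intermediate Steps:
N(k, L) = 12 + k (N(k, L) = k + 12 = 12 + k)
Y(N(-4, 16)) - 1*110182 = (12 - 4) - 1*110182 = 8 - 110182 = -110174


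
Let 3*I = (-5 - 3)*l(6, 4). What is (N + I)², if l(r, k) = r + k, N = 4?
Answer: 4624/9 ≈ 513.78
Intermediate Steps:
l(r, k) = k + r
I = -80/3 (I = ((-5 - 3)*(4 + 6))/3 = (-8*10)/3 = (⅓)*(-80) = -80/3 ≈ -26.667)
(N + I)² = (4 - 80/3)² = (-68/3)² = 4624/9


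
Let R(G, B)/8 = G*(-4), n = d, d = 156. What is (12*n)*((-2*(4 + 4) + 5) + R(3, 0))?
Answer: -200304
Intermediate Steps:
n = 156
R(G, B) = -32*G (R(G, B) = 8*(G*(-4)) = 8*(-4*G) = -32*G)
(12*n)*((-2*(4 + 4) + 5) + R(3, 0)) = (12*156)*((-2*(4 + 4) + 5) - 32*3) = 1872*((-2*8 + 5) - 96) = 1872*((-16 + 5) - 96) = 1872*(-11 - 96) = 1872*(-107) = -200304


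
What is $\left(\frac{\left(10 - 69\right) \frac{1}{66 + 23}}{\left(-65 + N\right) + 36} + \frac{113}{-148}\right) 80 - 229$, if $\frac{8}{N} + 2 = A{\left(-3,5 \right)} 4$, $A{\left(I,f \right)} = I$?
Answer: $- \frac{196511579}{681651} \approx -288.29$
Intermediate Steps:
$N = - \frac{4}{7}$ ($N = \frac{8}{-2 - 12} = \frac{8}{-14} = 8 \left(- \frac{1}{14}\right) = - \frac{4}{7} \approx -0.57143$)
$\left(\frac{\left(10 - 69\right) \frac{1}{66 + 23}}{\left(-65 + N\right) + 36} + \frac{113}{-148}\right) 80 - 229 = \left(\frac{\left(10 - 69\right) \frac{1}{66 + 23}}{\left(-65 - \frac{4}{7}\right) + 36} + \frac{113}{-148}\right) 80 - 229 = \left(\frac{\left(-59\right) \frac{1}{89}}{- \frac{459}{7} + 36} + 113 \left(- \frac{1}{148}\right)\right) 80 - 229 = \left(\frac{\left(-59\right) \frac{1}{89}}{- \frac{207}{7}} - \frac{113}{148}\right) 80 - 229 = \left(\left(- \frac{59}{89}\right) \left(- \frac{7}{207}\right) - \frac{113}{148}\right) 80 - 229 = \left(\frac{413}{18423} - \frac{113}{148}\right) 80 - 229 = \left(- \frac{2020675}{2726604}\right) 80 - 229 = - \frac{40413500}{681651} - 229 = - \frac{196511579}{681651}$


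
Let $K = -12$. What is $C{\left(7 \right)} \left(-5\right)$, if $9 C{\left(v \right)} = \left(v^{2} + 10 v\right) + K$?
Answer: $- \frac{535}{9} \approx -59.444$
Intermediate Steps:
$C{\left(v \right)} = - \frac{4}{3} + \frac{v^{2}}{9} + \frac{10 v}{9}$ ($C{\left(v \right)} = \frac{\left(v^{2} + 10 v\right) - 12}{9} = \frac{-12 + v^{2} + 10 v}{9} = - \frac{4}{3} + \frac{v^{2}}{9} + \frac{10 v}{9}$)
$C{\left(7 \right)} \left(-5\right) = \left(- \frac{4}{3} + \frac{7^{2}}{9} + \frac{10}{9} \cdot 7\right) \left(-5\right) = \left(- \frac{4}{3} + \frac{1}{9} \cdot 49 + \frac{70}{9}\right) \left(-5\right) = \left(- \frac{4}{3} + \frac{49}{9} + \frac{70}{9}\right) \left(-5\right) = \frac{107}{9} \left(-5\right) = - \frac{535}{9}$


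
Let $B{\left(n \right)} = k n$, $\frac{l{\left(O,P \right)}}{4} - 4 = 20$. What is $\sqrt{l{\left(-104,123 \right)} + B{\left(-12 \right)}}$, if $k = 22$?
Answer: $2 i \sqrt{42} \approx 12.961 i$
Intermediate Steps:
$l{\left(O,P \right)} = 96$ ($l{\left(O,P \right)} = 16 + 4 \cdot 20 = 16 + 80 = 96$)
$B{\left(n \right)} = 22 n$
$\sqrt{l{\left(-104,123 \right)} + B{\left(-12 \right)}} = \sqrt{96 + 22 \left(-12\right)} = \sqrt{96 - 264} = \sqrt{-168} = 2 i \sqrt{42}$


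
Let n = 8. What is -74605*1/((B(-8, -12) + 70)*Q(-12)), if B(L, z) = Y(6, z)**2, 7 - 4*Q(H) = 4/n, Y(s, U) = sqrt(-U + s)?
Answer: -74605/143 ≈ -521.71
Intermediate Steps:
Y(s, U) = sqrt(s - U)
Q(H) = 13/8 (Q(H) = 7/4 - 1/8 = 13/8)
B(L, z) = 6 - z (B(L, z) = (sqrt(6 - z))**2 = 6 - z)
-74605*1/((B(-8, -12) + 70)*Q(-12)) = -74605*8/(13*((6 - 1*(-12)) + 70)) = -74605*8/(13*((6 + 12) + 70)) = -74605*8/(13*(18 + 70)) = -74605/(88*(13/8)) = -74605/143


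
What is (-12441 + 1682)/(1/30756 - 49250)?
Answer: 330903804/1514732999 ≈ 0.21846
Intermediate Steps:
(-12441 + 1682)/(1/30756 - 49250) = -10759/(1/30756 - 49250) = -10759/(-1514732999/30756) = -10759*(-30756/1514732999) = 330903804/1514732999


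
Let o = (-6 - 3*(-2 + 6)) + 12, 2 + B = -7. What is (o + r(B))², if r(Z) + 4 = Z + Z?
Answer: 784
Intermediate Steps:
B = -9 (B = -2 - 7 = -9)
r(Z) = -4 + 2*Z (r(Z) = -4 + (Z + Z) = -4 + 2*Z)
o = -6 (o = (-6 - 3*4) + 12 = (-6 - 12) + 12 = -18 + 12 = -6)
(o + r(B))² = (-6 + (-4 + 2*(-9)))² = (-6 + (-4 - 18))² = (-6 - 22)² = (-28)² = 784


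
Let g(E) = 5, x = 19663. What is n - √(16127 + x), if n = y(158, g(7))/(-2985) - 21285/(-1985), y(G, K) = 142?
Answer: 12650771/1185045 - √35790 ≈ -178.51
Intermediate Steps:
n = 12650771/1185045 (n = 142/(-2985) - 21285/(-1985) = 142*(-1/2985) - 21285*(-1/1985) = -142/2985 + 4257/397 = 12650771/1185045 ≈ 10.675)
n - √(16127 + x) = 12650771/1185045 - √(16127 + 19663) = 12650771/1185045 - √35790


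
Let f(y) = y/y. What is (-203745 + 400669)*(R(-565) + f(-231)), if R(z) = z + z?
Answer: -222327196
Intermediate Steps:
f(y) = 1
R(z) = 2*z
(-203745 + 400669)*(R(-565) + f(-231)) = (-203745 + 400669)*(2*(-565) + 1) = 196924*(-1130 + 1) = 196924*(-1129) = -222327196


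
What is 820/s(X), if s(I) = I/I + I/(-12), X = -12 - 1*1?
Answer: 1968/5 ≈ 393.60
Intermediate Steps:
X = -13 (X = -12 - 1 = -13)
s(I) = 1 - I/12 (s(I) = 1 + I*(-1/12) = 1 - I/12)
820/s(X) = 820/(1 - 1/12*(-13)) = 820/(1 + 13/12) = 820/(25/12) = 820*(12/25) = 1968/5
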